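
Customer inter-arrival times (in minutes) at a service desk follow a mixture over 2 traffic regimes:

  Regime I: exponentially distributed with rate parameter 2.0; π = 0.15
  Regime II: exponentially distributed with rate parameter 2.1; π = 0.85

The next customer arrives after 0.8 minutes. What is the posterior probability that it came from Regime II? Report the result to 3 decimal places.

By Bayes' theorem, P(k | x) = P(Z=k) f_k(x) / Σ_j P(Z=j) f_j(x).
Component likelihoods at x = 0.8 minutes:
  L_I = 2.0·e^(−2.0·0.8) = 2.0·e^(−1.6000) = 0.403793
  L_II = 2.1·e^(−2.1·0.8) = 2.1·e^(−1.6800) = 0.391385
Prior × likelihood for each component:
  P(Z=I)·L_I = 0.15 × 0.403793 = 0.060569
  P(Z=II)·L_II = 0.85 × 0.391385 = 0.332678
Sum: 0.060569 + 0.332678 = 0.393247
Responsibility of Regime II: 0.332678 / 0.393247 ≈ 0.846

0.846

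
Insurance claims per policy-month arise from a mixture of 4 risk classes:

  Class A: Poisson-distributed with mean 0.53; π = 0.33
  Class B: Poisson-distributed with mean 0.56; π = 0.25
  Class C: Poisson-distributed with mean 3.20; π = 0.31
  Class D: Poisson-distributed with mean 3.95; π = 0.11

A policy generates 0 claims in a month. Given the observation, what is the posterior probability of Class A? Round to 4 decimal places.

P(component k | x) = P(Z=k)·f_k(x) / marginal(x), where marginal(x) = Σ_j P(Z=j)·f_j(x).
Component likelihoods at x = 0 claims:
  L_A = 0.588605
  L_B = 0.571209
  L_C = 0.0407622
  L_D = 0.0192547
Prior × likelihood for each component:
  P(Z=A)·L_A = 0.33 × 0.588605 = 0.19424
  P(Z=B)·L_B = 0.25 × 0.571209 = 0.142802
  P(Z=C)·L_C = 0.31 × 0.0407622 = 0.0126363
  P(Z=D)·L_D = 0.11 × 0.0192547 = 0.00211802
Sum: 0.19424 + 0.142802 + 0.0126363 + 0.00211802 = 0.351796
P(Class A | 0 claims) ≈ 0.5521

0.5521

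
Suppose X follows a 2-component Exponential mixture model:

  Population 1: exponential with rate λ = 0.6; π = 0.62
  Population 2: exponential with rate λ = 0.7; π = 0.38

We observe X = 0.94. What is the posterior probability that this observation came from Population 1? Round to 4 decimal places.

0.6057

Apply Bayes' rule: the posterior for each component is proportional to its prior times its likelihood at x.
Exponential densities:
  f_1 = 0.341357
  f_2 = 0.36252
Multiply by the mixture weights:
  P(Z=1)·f_1 = 0.62 × 0.341357 = 0.211642
  P(Z=2)·f_2 = 0.38 × 0.36252 = 0.137758
Evidence: 0.211642 + 0.137758 = 0.349399
P(Population 1 | data) = 0.211642 / 0.349399 ≈ 0.6057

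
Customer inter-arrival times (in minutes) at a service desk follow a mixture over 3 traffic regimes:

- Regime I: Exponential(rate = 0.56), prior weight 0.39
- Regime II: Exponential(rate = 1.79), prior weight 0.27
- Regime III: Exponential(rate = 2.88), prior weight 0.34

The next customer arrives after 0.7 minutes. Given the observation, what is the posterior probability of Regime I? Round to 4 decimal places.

Apply Bayes' rule: the posterior for each component is proportional to its prior times its likelihood at x.
Exponential densities:
  f_I = 0.56·e^(−0.56·0.7) = 0.56·e^(−0.3920) = 0.378394
  f_II = 1.79·e^(−1.79·0.7) = 1.79·e^(−1.2530) = 0.511307
  f_III = 2.88·e^(−2.88·0.7) = 2.88·e^(−2.0160) = 0.383579
Prior × likelihood for each component:
  P(Z=I)·f_I = 0.39 × 0.378394 = 0.147574
  P(Z=II)·f_II = 0.27 × 0.511307 = 0.138053
  P(Z=III)·f_III = 0.34 × 0.383579 = 0.130417
Evidence: 0.147574 + 0.138053 + 0.130417 = 0.416044
P(Regime I | 0.7 minutes) ≈ 0.3547

0.3547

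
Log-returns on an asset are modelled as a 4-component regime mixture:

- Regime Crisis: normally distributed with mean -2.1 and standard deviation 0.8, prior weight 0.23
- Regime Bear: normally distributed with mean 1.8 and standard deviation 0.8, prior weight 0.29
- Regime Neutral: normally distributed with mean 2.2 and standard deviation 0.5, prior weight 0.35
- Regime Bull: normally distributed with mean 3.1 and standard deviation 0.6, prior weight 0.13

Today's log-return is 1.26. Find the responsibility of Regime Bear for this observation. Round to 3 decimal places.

0.704

The responsibility of component k is P(Z=k) f_k(x) divided by Σ_j P(Z=j) f_j(x).
Normal densities:
  p_Crisis = (1/(0.8·√(2π)))·exp(−(1.26−-2.1)²/(2·0.8²)) = 0.498678·exp(-8.82000) = 7.36788e-05
  p_Bear = (1/(0.8·√(2π)))·exp(−(1.26−1.8)²/(2·0.8²)) = 0.498678·exp(-0.22781) = 0.397084
  p_Neutral = (1/(0.5·√(2π)))·exp(−(1.26−2.2)²/(2·0.5²)) = 0.797885·exp(-1.76720) = 0.136287
  p_Bull = (1/(0.6·√(2π)))·exp(−(1.26−3.1)²/(2·0.6²)) = 0.664904·exp(-4.70222) = 0.00603406
Weight by the priors:
  P(Z=Crisis)·p_Crisis = 0.23 × 7.36788e-05 = 1.69461e-05
  P(Z=Bear)·p_Bear = 0.29 × 0.397084 = 0.115154
  P(Z=Neutral)·p_Neutral = 0.35 × 0.136287 = 0.0477005
  P(Z=Bull)·p_Bull = 0.13 × 0.00603406 = 0.000784428
Denominator: 1.69461e-05 + 0.115154 + 0.0477005 + 0.000784428 = 0.163656
P(Regime Bear | x) ≈ 0.704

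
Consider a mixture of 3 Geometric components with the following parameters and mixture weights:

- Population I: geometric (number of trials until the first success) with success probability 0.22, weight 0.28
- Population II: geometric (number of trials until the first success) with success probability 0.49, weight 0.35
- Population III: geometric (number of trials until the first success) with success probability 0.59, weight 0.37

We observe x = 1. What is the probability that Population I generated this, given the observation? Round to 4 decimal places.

P(component k | x) = π_k·f_k(x) / marginal(x), where marginal(x) = Σ_j π_j·f_j(x).
Geometric probabilities:
  f_I = 0.22·(1−0.22)^0 = 0.22·1 = 0.22
  f_II = 0.49·(1−0.49)^0 = 0.49·1 = 0.49
  f_III = 0.59·(1−0.59)^0 = 0.59·1 = 0.59
Unnormalised posteriors:
  π_I·f_I = 0.28 × 0.22 = 0.0616
  π_II·f_II = 0.35 × 0.49 = 0.1715
  π_III·f_III = 0.37 × 0.59 = 0.2183
Evidence: 0.0616 + 0.1715 + 0.2183 = 0.4514
So the posterior for Population I is 0.0616 / 0.4514 ≈ 0.1365.

0.1365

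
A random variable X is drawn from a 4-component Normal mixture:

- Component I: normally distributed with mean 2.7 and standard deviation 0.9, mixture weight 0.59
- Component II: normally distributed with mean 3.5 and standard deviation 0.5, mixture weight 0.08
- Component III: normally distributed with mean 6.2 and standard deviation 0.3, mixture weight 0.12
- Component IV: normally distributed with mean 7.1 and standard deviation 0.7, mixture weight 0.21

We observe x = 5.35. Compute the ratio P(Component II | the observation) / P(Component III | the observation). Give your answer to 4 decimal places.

Only the two components matter; the odds are (P(Z=i) f_i(x)) / (P(Z=j) f_j(x)).
Normal densities:
  f_I = (1/(0.9·√(2π)))·exp(−(5.35−2.7)²/(2·0.9²)) = 0.443269·exp(-4.33488) = 0.00580837
  f_II = (1/(0.5·√(2π)))·exp(−(5.35−3.5)²/(2·0.5²)) = 0.797885·exp(-6.84500) = 0.000849561
  f_III = (1/(0.3·√(2π)))·exp(−(5.35−6.2)²/(2·0.3²)) = 1.329808·exp(-4.01389) = 0.0240203
  f_IV = (1/(0.7·√(2π)))·exp(−(5.35−7.1)²/(2·0.7²)) = 0.569918·exp(-3.12500) = 0.0250404
Posterior odds = (P(Z=II)·f_II) / (P(Z=III)·f_III) = (0.08·0.000849561) / (0.12·0.0240203) = 6.79648e-05 / 0.00288244 ≈ 0.0236

0.0236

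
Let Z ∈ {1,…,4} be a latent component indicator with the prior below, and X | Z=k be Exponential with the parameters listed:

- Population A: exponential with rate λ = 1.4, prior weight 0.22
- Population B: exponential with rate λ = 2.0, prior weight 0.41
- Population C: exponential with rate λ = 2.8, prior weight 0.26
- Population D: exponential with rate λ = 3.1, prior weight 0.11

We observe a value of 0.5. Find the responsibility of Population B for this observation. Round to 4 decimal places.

Apply Bayes' rule: the posterior for each component is proportional to its prior times its likelihood at x.
Exponential densities:
  p_A = 1.4·e^(−1.4·0.5) = 1.4·e^(−0.7000) = 0.695219
  p_B = 2.0·e^(−2.0·0.5) = 2.0·e^(−1.0000) = 0.735759
  p_C = 2.8·e^(−2.8·0.5) = 2.8·e^(−1.4000) = 0.690471
  p_D = 3.1·e^(−3.1·0.5) = 3.1·e^(−1.5500) = 0.657969
Prior × likelihood for each component:
  π_A·p_A = 0.22 × 0.695219 = 0.152948
  π_B·p_B = 0.41 × 0.735759 = 0.301661
  π_C·p_C = 0.26 × 0.690471 = 0.179523
  π_D·p_D = 0.11 × 0.657969 = 0.0723766
Marginal: 0.152948 + 0.301661 + 0.179523 + 0.0723766 = 0.706509
P(Population B | x) ≈ 0.4270

0.4270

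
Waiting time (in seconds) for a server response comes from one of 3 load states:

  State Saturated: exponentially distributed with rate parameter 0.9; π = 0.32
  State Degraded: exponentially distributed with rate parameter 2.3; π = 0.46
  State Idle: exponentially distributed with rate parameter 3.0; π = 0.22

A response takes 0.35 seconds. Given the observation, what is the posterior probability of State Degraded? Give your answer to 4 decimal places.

0.5174

Apply Bayes' rule: the posterior for each component is proportional to its prior times its likelihood at x.
Component likelihoods at x = 0.35 seconds:
  f_Saturated = 0.9·e^(−0.9·0.35) = 0.9·e^(−0.3150) = 0.65681
  f_Degraded = 2.3·e^(−2.3·0.35) = 2.3·e^(−0.8050) = 1.0283
  f_Idle = 3.0·e^(−3.0·0.35) = 3.0·e^(−1.0500) = 1.04981
Prior × likelihood for each component:
  π_Saturated·f_Saturated = 0.32 × 0.65681 = 0.210179
  π_Degraded·f_Degraded = 0.46 × 1.0283 = 0.473019
  π_Idle·f_Idle = 0.22 × 1.04981 = 0.230959
Sum: 0.210179 + 0.473019 + 0.230959 = 0.914157
Responsibility of State Degraded: 0.473019 / 0.914157 ≈ 0.5174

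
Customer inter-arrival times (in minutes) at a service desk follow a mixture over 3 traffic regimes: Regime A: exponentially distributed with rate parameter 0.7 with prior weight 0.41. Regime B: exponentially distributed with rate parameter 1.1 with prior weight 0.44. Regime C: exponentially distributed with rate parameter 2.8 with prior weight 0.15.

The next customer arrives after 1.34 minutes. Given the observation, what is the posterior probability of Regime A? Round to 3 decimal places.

0.482

P(component k | x) = P(Z=k)·f_k(x) / marginal(x), where marginal(x) = Σ_j P(Z=j)·f_j(x).
Exponential densities:
  p_A = 0.7·e^(−0.7·1.34) = 0.7·e^(−0.9380) = 0.273987
  p_B = 1.1·e^(−1.1·1.34) = 1.1·e^(−1.4740) = 0.251908
  p_C = 2.8·e^(−2.8·1.34) = 2.8·e^(−3.7520) = 0.0657181
Prior × likelihood for each component:
  P(Z=A)·p_A = 0.41 × 0.273987 = 0.112335
  P(Z=B)·p_B = 0.44 × 0.251908 = 0.11084
  P(Z=C)·p_C = 0.15 × 0.0657181 = 0.00985772
Denominator: 0.112335 + 0.11084 + 0.00985772 = 0.233032
P(Regime A | the observation) = 0.112335 / 0.233032 ≈ 0.482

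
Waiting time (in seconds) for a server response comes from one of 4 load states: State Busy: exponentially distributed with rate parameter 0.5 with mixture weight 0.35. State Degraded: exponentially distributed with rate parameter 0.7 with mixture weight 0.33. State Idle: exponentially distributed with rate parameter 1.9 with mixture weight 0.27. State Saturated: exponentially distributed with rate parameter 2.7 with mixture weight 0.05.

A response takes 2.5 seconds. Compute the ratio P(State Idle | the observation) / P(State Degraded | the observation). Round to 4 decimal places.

Only the two components matter; the odds are (π_i f_i(x)) / (π_j f_j(x)).
Component likelihoods at x = 2.5 seconds:
  f_Busy = 0.5·e^(−0.5·2.5) = 0.5·e^(−1.2500) = 0.143252
  f_Degraded = 0.7·e^(−0.7·2.5) = 0.7·e^(−1.7500) = 0.121642
  f_Idle = 1.9·e^(−1.9·2.5) = 1.9·e^(−4.7500) = 0.0164382
  f_Saturated = 2.7·e^(−2.7·2.5) = 2.7·e^(−6.7500) = 0.00316137
0.00443832 / 0.0401418 ≈ 0.1106

0.1106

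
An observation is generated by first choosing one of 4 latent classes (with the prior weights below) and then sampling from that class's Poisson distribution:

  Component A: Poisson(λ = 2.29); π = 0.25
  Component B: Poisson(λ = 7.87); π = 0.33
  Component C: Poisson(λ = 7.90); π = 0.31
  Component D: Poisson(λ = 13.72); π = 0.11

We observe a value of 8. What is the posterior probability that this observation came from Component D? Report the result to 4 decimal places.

0.0403

P(component k | x) = P(Z=k)·f_k(x) / marginal(x), where marginal(x) = Σ_j P(Z=j)·f_j(x).
Component likelihoods at x = 8:
  f_A = e^(−2.29)·2.29^8/8! = 0.00189945
  f_B = e^(−7.87)·7.87^8/8! = 0.139438
  f_C = e^(−7.90)·7.90^8/8! = 0.139499
  f_D = e^(−13.72)·13.72^8/8! = 0.0342604
Multiply by the mixture weights:
  P(Z=A)·f_A = 0.25 × 0.00189945 = 0.000474864
  P(Z=B)·f_B = 0.33 × 0.139438 = 0.0460144
  P(Z=C)·f_C = 0.31 × 0.139499 = 0.0432446
  P(Z=D)·f_D = 0.11 × 0.0342604 = 0.00376864
Evidence: 0.000474864 + 0.0460144 + 0.0432446 + 0.00376864 = 0.0935025
P(Component D | 8) = 0.00376864 / 0.0935025 ≈ 0.0403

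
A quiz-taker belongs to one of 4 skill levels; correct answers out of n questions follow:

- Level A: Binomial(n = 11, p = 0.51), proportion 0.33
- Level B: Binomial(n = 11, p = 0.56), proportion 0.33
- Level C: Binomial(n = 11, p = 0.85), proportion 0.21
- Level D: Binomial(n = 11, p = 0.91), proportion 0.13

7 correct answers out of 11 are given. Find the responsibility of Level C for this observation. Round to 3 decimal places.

Apply Bayes' rule: the posterior for each component is proportional to its prior times its likelihood at x.
Binomial probabilities:
  L_A = 0.170722
  L_B = 0.213619
  L_C = 0.0535564
  L_D = 0.0111885
Multiply by the mixture weights:
  π_A·L_A = 0.33 × 0.170722 = 0.0563383
  π_B·L_B = 0.33 × 0.213619 = 0.0704944
  π_C·L_C = 0.21 × 0.0535564 = 0.0112468
  π_D·L_D = 0.13 × 0.0111885 = 0.00145451
Denominator: 0.0563383 + 0.0704944 + 0.0112468 + 0.00145451 = 0.139534
So the posterior for Level C is 0.0112468 / 0.139534 ≈ 0.081.

0.081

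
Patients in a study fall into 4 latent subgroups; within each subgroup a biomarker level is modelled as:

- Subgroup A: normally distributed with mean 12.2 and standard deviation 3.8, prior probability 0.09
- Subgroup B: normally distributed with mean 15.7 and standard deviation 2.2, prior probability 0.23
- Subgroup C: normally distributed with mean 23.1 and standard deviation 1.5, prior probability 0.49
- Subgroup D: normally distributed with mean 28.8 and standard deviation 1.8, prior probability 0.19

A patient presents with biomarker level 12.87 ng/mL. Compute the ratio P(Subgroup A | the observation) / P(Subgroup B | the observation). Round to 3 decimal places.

0.510

The posterior odds equal the prior odds times the likelihood ratio: (π_i/π_j)·(f_i(x)/f_j(x)).
Component likelihoods at x = 12.87 ng/mL:
  p_A = (1/(3.8·√(2π)))·exp(−(12.87−12.2)²/(2·3.8²)) = 0.104985·exp(-0.01554) = 0.103366
  p_B = (1/(2.2·√(2π)))·exp(−(12.87−15.7)²/(2·2.2²)) = 0.181337·exp(-0.82737) = 0.0792806
  p_C = (1/(1.5·√(2π)))·exp(−(12.87−23.1)²/(2·1.5²)) = 0.265962·exp(-23.25620) = 2.11242e-11
  p_D = (1/(1.8·√(2π)))·exp(−(12.87−28.8)²/(2·1.8²)) = 0.221635·exp(-39.16125) = 2.17833e-18
Posterior odds = (π_A·p_A) / (π_B·p_B) = (0.09·0.103366) / (0.23·0.0792806) = 0.0093029 / 0.0182345 ≈ 0.510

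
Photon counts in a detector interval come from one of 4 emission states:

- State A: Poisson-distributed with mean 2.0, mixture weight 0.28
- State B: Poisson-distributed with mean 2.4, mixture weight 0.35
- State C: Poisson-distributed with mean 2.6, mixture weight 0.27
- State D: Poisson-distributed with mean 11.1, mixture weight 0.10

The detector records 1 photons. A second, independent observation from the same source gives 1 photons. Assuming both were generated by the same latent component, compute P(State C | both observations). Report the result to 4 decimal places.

By Bayes' theorem, P(k | x) = P(Z=k) f_k(x) / Σ_j P(Z=j) f_j(x).
Since both observations come from the same component, the likelihood for component k is f_k(x₁)·f_k(x₂).
  f_A = [0.270671] × [0.270671] = 0.0732626
  f_B = [0.217723] × [0.217723] = 0.0474033
  f_C = [0.193111] × [0.193111] = 0.037292
  f_D = [0.000167747] × [0.000167747] = 2.8139e-08
Unnormalised posteriors:
  P(Z=A)·f_A = 0.28 × 0.0732626 = 0.0205135
  P(Z=B)·f_B = 0.35 × 0.0474033 = 0.0165912
  P(Z=C)·f_C = 0.27 × 0.037292 = 0.0100688
  P(Z=D)·f_D = 0.10 × 2.8139e-08 = 2.8139e-09
Evidence: 0.0205135 + 0.0165912 + 0.0100688 + 2.8139e-09 = 0.0471735
So the posterior for State C is 0.0100688 / 0.0471735 ≈ 0.2134.

0.2134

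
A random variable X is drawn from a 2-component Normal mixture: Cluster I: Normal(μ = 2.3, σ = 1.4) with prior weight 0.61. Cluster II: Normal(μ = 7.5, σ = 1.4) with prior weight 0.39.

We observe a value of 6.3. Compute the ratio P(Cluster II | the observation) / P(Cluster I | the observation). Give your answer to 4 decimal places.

The posterior odds equal the prior odds times the likelihood ratio: (P(Z=i)/P(Z=j))·(f_i(x)/f_j(x)).
Evaluate each component's likelihood at the observed value:
  L_I = (1/(1.4·√(2π)))·exp(−(6.3−2.3)²/(2·1.4²)) = 0.284959·exp(-4.08163) = 0.00481007
  L_II = (1/(1.4·√(2π)))·exp(−(6.3−7.5)²/(2·1.4²)) = 0.284959·exp(-0.36735) = 0.197354
Posterior odds = (P(Z=II)·L_II) / (P(Z=I)·L_I) = (0.39·0.197354) / (0.61·0.00481007) = 0.0769679 / 0.00293414 ≈ 26.2318

26.2318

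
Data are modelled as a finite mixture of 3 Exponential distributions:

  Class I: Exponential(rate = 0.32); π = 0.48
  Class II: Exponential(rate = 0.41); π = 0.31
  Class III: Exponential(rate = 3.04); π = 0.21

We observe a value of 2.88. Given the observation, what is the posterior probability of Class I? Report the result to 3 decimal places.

0.610

P(component k | x) = π_k·f_k(x) / marginal(x), where marginal(x) = Σ_j π_j·f_j(x).
Evaluate each component's likelihood at the observed value:
  f_I = 0.32·e^(−0.32·2.88) = 0.32·e^(−0.9216) = 0.127322
  f_II = 0.41·e^(−0.41·2.88) = 0.41·e^(−1.1808) = 0.125884
  f_III = 3.04·e^(−3.04·2.88) = 3.04·e^(−8.7552) = 0.000479224
Weight by the priors:
  π_I·f_I = 0.48 × 0.127322 = 0.0611147
  π_II·f_II = 0.31 × 0.125884 = 0.0390239
  π_III·f_III = 0.21 × 0.000479224 = 0.000100637
Sum: 0.0611147 + 0.0390239 + 0.000100637 = 0.100239
Responsibility of Class I: 0.0611147 / 0.100239 ≈ 0.610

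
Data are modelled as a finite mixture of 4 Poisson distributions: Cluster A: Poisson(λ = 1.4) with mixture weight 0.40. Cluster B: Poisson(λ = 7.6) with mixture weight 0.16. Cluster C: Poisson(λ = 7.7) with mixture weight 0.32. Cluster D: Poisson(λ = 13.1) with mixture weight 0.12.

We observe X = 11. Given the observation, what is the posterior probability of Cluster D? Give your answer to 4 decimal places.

Posterior ∝ prior × likelihood, so P(k | x) ∝ w_k f_k(x); normalise over all components.
Poisson probabilities:
  L_A = 2.50173e-07
  L_B = 0.061257
  L_C = 0.0639992
  L_D = 0.0999012
Unnormalised posteriors:
  w_A·L_A = 0.40 × 2.50173e-07 = 1.00069e-07
  w_B·L_B = 0.16 × 0.061257 = 0.00980112
  w_C·L_C = 0.32 × 0.0639992 = 0.0204798
  w_D·L_D = 0.12 × 0.0999012 = 0.0119881
Marginal: 1.00069e-07 + 0.00980112 + 0.0204798 + 0.0119881 = 0.0422691
So the posterior for Cluster D is 0.0119881 / 0.0422691 ≈ 0.2836.

0.2836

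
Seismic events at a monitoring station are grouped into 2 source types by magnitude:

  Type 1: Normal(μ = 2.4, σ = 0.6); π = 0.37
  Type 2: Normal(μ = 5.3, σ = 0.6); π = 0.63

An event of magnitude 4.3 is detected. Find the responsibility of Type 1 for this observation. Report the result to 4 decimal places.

Posterior ∝ prior × likelihood, so P(k | x) ∝ π_k f_k(x); normalise over all components.
Normal densities:
  p_1 = (1/(0.6·√(2π)))·exp(−(4.3−2.4)²/(2·0.6²)) = 0.664904·exp(-5.01389) = 0.00441829
  p_2 = (1/(0.6·√(2π)))·exp(−(4.3−5.3)²/(2·0.6²)) = 0.664904·exp(-1.38889) = 0.165795
Weight by the priors:
  π_1·p_1 = 0.37 × 0.00441829 = 0.00163477
  π_2·p_2 = 0.63 × 0.165795 = 0.104451
Denominator: 0.00163477 + 0.104451 = 0.106086
Responsibility of Type 1: 0.00163477 / 0.106086 ≈ 0.0154

0.0154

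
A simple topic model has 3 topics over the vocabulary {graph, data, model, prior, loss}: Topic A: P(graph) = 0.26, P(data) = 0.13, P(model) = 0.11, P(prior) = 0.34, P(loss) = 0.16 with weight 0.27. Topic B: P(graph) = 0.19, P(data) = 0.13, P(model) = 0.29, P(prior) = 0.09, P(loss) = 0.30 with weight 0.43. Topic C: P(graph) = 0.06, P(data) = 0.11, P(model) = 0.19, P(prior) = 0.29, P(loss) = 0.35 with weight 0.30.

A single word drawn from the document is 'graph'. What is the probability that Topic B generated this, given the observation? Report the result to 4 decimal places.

0.4809

By Bayes' theorem, P(k | x) = π_k f_k(x) / Σ_j π_j f_j(x).
Categorical probabilities:
  f_A = P(graph | comp) = 0.26
  f_B = P(graph | comp) = 0.19
  f_C = P(graph | comp) = 0.06
Weight by the priors:
  π_A·f_A = 0.27 × 0.26 = 0.0702
  π_B·f_B = 0.43 × 0.19 = 0.0817
  π_C·f_C = 0.30 × 0.06 = 0.018
Normaliser: 0.0702 + 0.0817 + 0.018 = 0.1699
P(Topic B | 'graph') ≈ 0.4809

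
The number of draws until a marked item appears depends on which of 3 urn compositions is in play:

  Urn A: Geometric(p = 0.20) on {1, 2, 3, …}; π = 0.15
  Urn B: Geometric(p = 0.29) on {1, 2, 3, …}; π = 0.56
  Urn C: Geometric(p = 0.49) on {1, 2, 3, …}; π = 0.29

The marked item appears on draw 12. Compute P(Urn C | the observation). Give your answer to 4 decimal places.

By Bayes' theorem, P(k | x) = P(Z=k) f_k(x) / Σ_j P(Z=j) f_j(x).
Geometric probabilities:
  L_A = 0.20·(1−0.20)^11 = 0.20·0.0858993 = 0.0171799
  L_B = 0.29·(1−0.29)^11 = 0.29·0.0231122 = 0.00670255
  L_C = 0.49·(1−0.49)^11 = 0.49·0.000607116 = 0.000297487
Multiply by the mixture weights:
  P(Z=A)·L_A = 0.15 × 0.0171799 = 0.00257698
  P(Z=B)·L_B = 0.56 × 0.00670255 = 0.00375343
  P(Z=C)·L_C = 0.29 × 0.000297487 = 8.62712e-05
Evidence: 0.00257698 + 0.00375343 + 8.62712e-05 = 0.00641668
Responsibility of Urn C: 8.62712e-05 / 0.00641668 ≈ 0.0134

0.0134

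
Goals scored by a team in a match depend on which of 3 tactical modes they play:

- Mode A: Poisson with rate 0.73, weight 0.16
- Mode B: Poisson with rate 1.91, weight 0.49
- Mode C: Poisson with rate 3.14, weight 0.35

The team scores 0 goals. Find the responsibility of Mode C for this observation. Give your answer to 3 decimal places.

0.092

By Bayes' theorem, P(k | x) = π_k f_k(x) / Σ_j π_j f_j(x).
Poisson probabilities:
  L_A = 0.481909
  L_B = 0.14808
  L_C = 0.0432828
Weight by the priors:
  π_A·L_A = 0.16 × 0.481909 = 0.0771054
  π_B·L_B = 0.49 × 0.14808 = 0.0725594
  π_C·L_C = 0.35 × 0.0432828 = 0.015149
Evidence: 0.0771054 + 0.0725594 + 0.015149 = 0.164814
So the posterior for Mode C is 0.015149 / 0.164814 ≈ 0.092.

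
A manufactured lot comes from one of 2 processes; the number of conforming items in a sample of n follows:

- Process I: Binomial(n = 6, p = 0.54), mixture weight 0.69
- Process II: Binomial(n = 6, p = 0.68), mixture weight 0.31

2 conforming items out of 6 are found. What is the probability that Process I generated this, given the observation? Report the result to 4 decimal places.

0.8570

Apply Bayes' rule: the posterior for each component is proportional to its prior times its likelihood at x.
Evaluate each component's likelihood at the observed value:
  p_I = 0.195844
  p_II = 0.0727292
Weight by the priors:
  w_I·p_I = 0.69 × 0.195844 = 0.135132
  w_II·p_II = 0.31 × 0.0727292 = 0.0225461
Normaliser: 0.135132 + 0.0225461 = 0.157678
P(Process I | data) ≈ 0.8570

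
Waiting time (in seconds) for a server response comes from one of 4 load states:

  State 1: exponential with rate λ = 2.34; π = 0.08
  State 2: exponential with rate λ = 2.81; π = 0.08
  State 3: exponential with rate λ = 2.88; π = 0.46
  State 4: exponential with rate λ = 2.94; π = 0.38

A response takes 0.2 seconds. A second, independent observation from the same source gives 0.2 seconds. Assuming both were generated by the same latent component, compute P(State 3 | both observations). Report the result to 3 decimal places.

0.464

By Bayes' theorem, P(k | x) = w_k f_k(x) / Σ_j w_j f_j(x).
Since both observations come from the same component, the likelihood for component k is f_k(x₁)·f_k(x₂).
  L_1 = [2.34·e^(−2.34·0.2) = 2.34·e^(−0.4680) = 1.46543] × [1.46543] = 2.14749
  L_2 = [2.81·e^(−2.81·0.2) = 2.81·e^(−0.5620) = 1.60189] × [1.60189] = 2.56605
  L_3 = [2.88·e^(−2.88·0.2) = 2.88·e^(−0.5760) = 1.61897] × [1.61897] = 2.62106
  L_4 = [2.94·e^(−2.94·0.2) = 2.94·e^(−0.5880) = 1.63298] × [1.63298] = 2.66664
Prior × likelihood for each component:
  w_1·L_1 = 0.08 × 2.14749 = 0.1718
  w_2·L_2 = 0.08 × 2.56605 = 0.205284
  w_3·L_3 = 0.46 × 2.62106 = 1.20569
  w_4·L_4 = 0.38 × 2.66664 = 1.01332
Denominator: 0.1718 + 0.205284 + 1.20569 + 1.01332 = 2.5961
So the posterior for State 3 is 1.20569 / 2.5961 ≈ 0.464.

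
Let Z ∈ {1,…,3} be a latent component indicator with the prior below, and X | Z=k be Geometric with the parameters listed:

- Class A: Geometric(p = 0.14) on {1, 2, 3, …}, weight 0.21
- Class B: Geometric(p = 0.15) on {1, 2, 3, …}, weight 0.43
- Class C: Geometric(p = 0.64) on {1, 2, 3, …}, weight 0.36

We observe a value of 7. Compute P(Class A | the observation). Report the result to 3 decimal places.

0.324

P(component k | x) = π_k·f_k(x) / marginal(x), where marginal(x) = Σ_j π_j·f_j(x).
Component likelihoods at x = 7:
  f_A = 0.0566394
  f_B = 0.0565724
  f_C = 0.00139314
Weight by the priors:
  π_A·f_A = 0.21 × 0.0566394 = 0.0118943
  π_B·f_B = 0.43 × 0.0565724 = 0.0243261
  π_C·f_C = 0.36 × 0.00139314 = 0.000501531
Sum: 0.0118943 + 0.0243261 + 0.000501531 = 0.036722
P(Class A | data) ≈ 0.324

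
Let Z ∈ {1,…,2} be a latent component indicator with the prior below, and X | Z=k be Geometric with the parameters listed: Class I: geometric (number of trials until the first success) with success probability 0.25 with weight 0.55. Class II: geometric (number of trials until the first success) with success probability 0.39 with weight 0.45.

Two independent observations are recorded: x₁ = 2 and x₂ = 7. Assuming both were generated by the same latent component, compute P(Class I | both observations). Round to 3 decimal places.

Posterior ∝ prior × likelihood, so P(k | x) ∝ P(Z=k) f_k(x); normalise over all components.
Since both observations come from the same component, the likelihood for component k is f_k(x₁)·f_k(x₂).
  L_I = [0.25·(1−0.25)^1 = 0.25·0.75 = 0.1875] × [0.0444946] = 0.00834274
  L_II = [0.39·(1−0.39)^1 = 0.39·0.61 = 0.2379] × [0.0200929] = 0.00478011
Prior × likelihood for each component:
  P(Z=I)·L_I = 0.55 × 0.00834274 = 0.00458851
  P(Z=II)·L_II = 0.45 × 0.00478011 = 0.00215105
Denominator: 0.00458851 + 0.00215105 = 0.00673956
So the posterior for Class I is 0.00458851 / 0.00673956 ≈ 0.681.

0.681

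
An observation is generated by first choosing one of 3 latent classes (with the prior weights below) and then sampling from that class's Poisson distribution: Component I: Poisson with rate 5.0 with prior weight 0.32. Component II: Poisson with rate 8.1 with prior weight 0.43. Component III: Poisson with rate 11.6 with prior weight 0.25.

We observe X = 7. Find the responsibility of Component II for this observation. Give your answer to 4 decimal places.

0.5615

Posterior ∝ prior × likelihood, so P(k | x) ∝ π_k f_k(x); normalise over all components.
Evaluate each component's likelihood at the observed value:
  p_I = 0.104445
  p_II = 0.137778
  p_III = 0.0513996
Multiply by the mixture weights:
  π_I·p_I = 0.32 × 0.104445 = 0.0334224
  π_II·p_II = 0.43 × 0.137778 = 0.0592445
  π_III·p_III = 0.25 × 0.0513996 = 0.0128499
Sum: 0.0334224 + 0.0592445 + 0.0128499 = 0.105517
P(Component II | 7) ≈ 0.5615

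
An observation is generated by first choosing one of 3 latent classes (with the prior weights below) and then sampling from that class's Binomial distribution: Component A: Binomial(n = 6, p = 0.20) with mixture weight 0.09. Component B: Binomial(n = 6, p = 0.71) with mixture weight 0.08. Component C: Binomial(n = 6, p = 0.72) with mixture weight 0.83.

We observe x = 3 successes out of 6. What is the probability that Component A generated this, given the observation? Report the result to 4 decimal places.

Posterior ∝ prior × likelihood, so P(k | x) ∝ P(Z=k) f_k(x); normalise over all components.
Evaluate each component's likelihood at the observed value:
  L_A = 0.08192
  L_B = 0.174582
  L_C = 0.163871
Multiply by the mixture weights:
  P(Z=A)·L_A = 0.09 × 0.08192 = 0.0073728
  P(Z=B)·L_B = 0.08 × 0.174582 = 0.0139665
  P(Z=C)·L_C = 0.83 × 0.163871 = 0.136013
Denominator: 0.0073728 + 0.0139665 + 0.136013 = 0.157352
P(Component A | x) = 0.0073728 / 0.157352 ≈ 0.0469

0.0469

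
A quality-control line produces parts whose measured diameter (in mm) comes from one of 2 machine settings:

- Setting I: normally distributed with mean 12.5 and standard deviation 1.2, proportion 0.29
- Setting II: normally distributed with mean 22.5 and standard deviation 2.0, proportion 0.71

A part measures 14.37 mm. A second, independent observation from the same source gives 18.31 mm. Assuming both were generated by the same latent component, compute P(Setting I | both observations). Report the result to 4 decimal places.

0.0869

Apply Bayes' rule: the posterior for each component is proportional to its prior times its likelihood at x.
Since both observations come from the same component, the likelihood for component k is f_k(x₁)·f_k(x₂).
  p_I = [0.0987206] × [2.70035e-06] = 2.6658e-07
  p_II = [5.14861e-05] × [0.0222237] = 1.14421e-06
Multiply by the mixture weights:
  w_I·p_I = 0.29 × 2.6658e-07 = 7.73083e-08
  w_II·p_II = 0.71 × 1.14421e-06 = 8.12389e-07
Sum: 7.73083e-08 + 8.12389e-07 = 8.89697e-07
So the posterior for Setting I is 7.73083e-08 / 8.89697e-07 ≈ 0.0869.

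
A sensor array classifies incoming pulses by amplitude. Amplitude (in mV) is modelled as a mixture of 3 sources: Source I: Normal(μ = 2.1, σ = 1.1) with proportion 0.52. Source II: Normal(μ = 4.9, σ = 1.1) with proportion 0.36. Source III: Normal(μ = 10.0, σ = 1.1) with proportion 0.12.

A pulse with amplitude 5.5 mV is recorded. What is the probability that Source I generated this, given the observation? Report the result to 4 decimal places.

Apply Bayes' rule: the posterior for each component is proportional to its prior times its likelihood at x.
Component likelihoods at x = 5.5 mV:
  p_I = 0.0030546
  p_II = 0.312544
  p_III = 8.42251e-05
Weight by the priors:
  π_I·p_I = 0.52 × 0.0030546 = 0.00158839
  π_II·p_II = 0.36 × 0.312544 = 0.112516
  π_III·p_III = 0.12 × 8.42251e-05 = 1.0107e-05
Evidence: 0.00158839 + 0.112516 + 1.0107e-05 = 0.114114
So the posterior for Source I is 0.00158839 / 0.114114 ≈ 0.0139.

0.0139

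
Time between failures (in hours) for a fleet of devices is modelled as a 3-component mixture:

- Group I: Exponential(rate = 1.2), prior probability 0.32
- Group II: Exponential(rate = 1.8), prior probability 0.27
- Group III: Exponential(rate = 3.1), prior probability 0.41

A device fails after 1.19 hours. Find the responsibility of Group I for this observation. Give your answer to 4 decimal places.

P(component k | x) = P(Z=k)·f_k(x) / marginal(x), where marginal(x) = Σ_j P(Z=j)·f_j(x).
Evaluate each component's likelihood at the observed value:
  p_I = 0.287746
  p_II = 0.211356
  p_III = 0.0774907
Multiply by the mixture weights:
  P(Z=I)·p_I = 0.32 × 0.287746 = 0.0920786
  P(Z=II)·p_II = 0.27 × 0.211356 = 0.057066
  P(Z=III)·p_III = 0.41 × 0.0774907 = 0.0317712
Evidence: 0.0920786 + 0.057066 + 0.0317712 = 0.180916
P(Group I | the observation) = 0.0920786 / 0.180916 ≈ 0.5090

0.5090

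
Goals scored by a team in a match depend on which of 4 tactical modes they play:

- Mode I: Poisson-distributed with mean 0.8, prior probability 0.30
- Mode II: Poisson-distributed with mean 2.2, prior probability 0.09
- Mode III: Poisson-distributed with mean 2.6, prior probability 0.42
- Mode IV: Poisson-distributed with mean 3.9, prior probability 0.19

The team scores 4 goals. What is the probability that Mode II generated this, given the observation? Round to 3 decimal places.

The responsibility of component k is w_k f_k(x) divided by Σ_j w_j f_j(x).
Component likelihoods at x = 4 goals:
  L_I = e^(−0.8)·0.8^4/4! = 0.00766855
  L_II = e^(−2.2)·2.2^4/4! = 0.108151
  L_III = e^(−2.6)·2.6^4/4! = 0.141422
  L_IV = e^(−3.9)·3.9^4/4! = 0.195119
Multiply by the mixture weights:
  w_I·L_I = 0.30 × 0.00766855 = 0.00230056
  w_II·L_II = 0.09 × 0.108151 = 0.00973361
  w_III·L_III = 0.42 × 0.141422 = 0.0593972
  w_IV·L_IV = 0.19 × 0.195119 = 0.0370725
Sum: 0.00230056 + 0.00973361 + 0.0593972 + 0.0370725 = 0.108504
So the posterior for Mode II is 0.00973361 / 0.108504 ≈ 0.090.

0.090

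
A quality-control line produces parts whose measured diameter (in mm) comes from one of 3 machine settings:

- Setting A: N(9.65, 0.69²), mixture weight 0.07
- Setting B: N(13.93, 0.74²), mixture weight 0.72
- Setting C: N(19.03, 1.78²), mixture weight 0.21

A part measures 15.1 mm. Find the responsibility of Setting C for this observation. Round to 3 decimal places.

0.036

The responsibility of component k is w_k f_k(x) divided by Σ_j w_j f_j(x).
Evaluate each component's likelihood at the observed value:
  p_A = (1/(0.69·√(2π)))·exp(−(15.1−9.65)²/(2·0.69²)) = 0.578177·exp(-31.19355) = 1.64011e-14
  p_B = (1/(0.74·√(2π)))·exp(−(15.1−13.93)²/(2·0.74²)) = 0.539111·exp(-1.24991) = 0.154472
  p_C = (1/(1.78·√(2π)))·exp(−(15.1−19.03)²/(2·1.78²)) = 0.224125·exp(-2.43733) = 0.0195871
Unnormalised posteriors:
  w_A·p_A = 0.07 × 1.64011e-14 = 1.14808e-15
  w_B·p_B = 0.72 × 0.154472 = 0.11122
  w_C·p_C = 0.21 × 0.0195871 = 0.00411328
Evidence: 1.14808e-15 + 0.11122 + 0.00411328 = 0.115333
So the posterior for Setting C is 0.00411328 / 0.115333 ≈ 0.036.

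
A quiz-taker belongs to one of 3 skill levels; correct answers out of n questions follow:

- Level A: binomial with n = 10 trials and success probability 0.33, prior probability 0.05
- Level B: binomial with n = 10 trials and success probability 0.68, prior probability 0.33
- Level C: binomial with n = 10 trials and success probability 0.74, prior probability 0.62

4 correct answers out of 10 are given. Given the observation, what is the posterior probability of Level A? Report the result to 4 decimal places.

Posterior ∝ prior × likelihood, so P(k | x) ∝ P(Z=k) f_k(x); normalise over all components.
Evaluate each component's likelihood at the observed value:
  p_A = C(10,4)·0.33^4·0.67^6 = 210·0.0118592·0.0904584 = 0.225281
  p_B = C(10,4)·0.68^4·0.32^6 = 210·0.213814·0.00107374 = 0.048212
  p_C = C(10,4)·0.74^4·0.26^6 = 210·0.299866·0.000308916 = 0.019453
Multiply by the mixture weights:
  P(Z=A)·p_A = 0.05 × 0.225281 = 0.011264
  P(Z=B)·p_B = 0.33 × 0.048212 = 0.0159099
  P(Z=C)·p_C = 0.62 × 0.019453 = 0.0120609
Marginal: 0.011264 + 0.0159099 + 0.0120609 = 0.0392348
Responsibility of Level A: 0.011264 / 0.0392348 ≈ 0.2871

0.2871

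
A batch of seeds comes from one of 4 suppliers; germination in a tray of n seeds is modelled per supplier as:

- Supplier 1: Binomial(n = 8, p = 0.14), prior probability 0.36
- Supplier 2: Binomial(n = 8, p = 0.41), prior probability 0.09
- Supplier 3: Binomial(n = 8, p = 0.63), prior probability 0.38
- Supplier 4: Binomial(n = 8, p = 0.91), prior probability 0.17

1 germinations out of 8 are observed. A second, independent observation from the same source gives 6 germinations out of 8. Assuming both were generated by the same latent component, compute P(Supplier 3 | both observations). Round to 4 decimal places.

0.5462

By Bayes' theorem, P(k | x) = π_k f_k(x) / Σ_j π_j f_j(x).
Since both observations come from the same component, the likelihood for component k is f_k(x₁)·f_k(x₂).
  p_1 = [C(8,1)·0.14^1·0.86^7 = 8·0.14·0.347928 = 0.389679] × [0.000155928] = 6.07618e-05
  p_2 = [C(8,1)·0.41^1·0.59^7 = 8·0.41·0.0248865 = 0.0816278] × [0.0462983] = 0.00377923
  p_3 = [C(8,1)·0.63^1·0.37^7 = 8·0.63·0.000949319 = 0.00478457] × [0.239665] = 0.00114669
  p_4 = [C(8,1)·0.91^1·0.09^7 = 8·0.91·4.78297e-08 = 3.482e-07] × [0.128793] = 4.48457e-08
Weight by the priors:
  π_1·p_1 = 0.36 × 6.07618e-05 = 2.18742e-05
  π_2·p_2 = 0.09 × 0.00377923 = 0.000340131
  π_3·p_3 = 0.38 × 0.00114669 = 0.000435744
  π_4·p_4 = 0.17 × 4.48457e-08 = 7.62376e-09
Denominator: 2.18742e-05 + 0.000340131 + 0.000435744 + 7.62376e-09 = 0.000797756
So the posterior for Supplier 3 is 0.000435744 / 0.000797756 ≈ 0.5462.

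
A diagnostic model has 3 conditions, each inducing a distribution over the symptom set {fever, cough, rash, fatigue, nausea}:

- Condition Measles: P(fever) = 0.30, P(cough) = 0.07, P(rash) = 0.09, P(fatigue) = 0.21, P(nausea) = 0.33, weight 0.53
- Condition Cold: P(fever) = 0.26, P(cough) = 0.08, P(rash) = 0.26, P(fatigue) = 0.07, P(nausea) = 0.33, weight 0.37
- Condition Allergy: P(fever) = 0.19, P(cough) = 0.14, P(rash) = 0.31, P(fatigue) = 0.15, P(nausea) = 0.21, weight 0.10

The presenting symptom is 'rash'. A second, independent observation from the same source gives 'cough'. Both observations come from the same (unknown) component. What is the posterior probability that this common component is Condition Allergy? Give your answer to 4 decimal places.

The responsibility of component k is w_k f_k(x) divided by Σ_j w_j f_j(x).
Since both observations come from the same component, the likelihood for component k is f_k(x₁)·f_k(x₂).
  L_Measles = [P(rash | comp) = 0.09] × [0.07] = 0.0063
  L_Cold = [P(rash | comp) = 0.26] × [0.08] = 0.0208
  L_Allergy = [P(rash | comp) = 0.31] × [0.14] = 0.0434
Prior × likelihood for each component:
  w_Measles·L_Measles = 0.53 × 0.0063 = 0.003339
  w_Cold·L_Cold = 0.37 × 0.0208 = 0.007696
  w_Allergy·L_Allergy = 0.10 × 0.0434 = 0.00434
Normaliser: 0.003339 + 0.007696 + 0.00434 = 0.015375
Responsibility of Condition Allergy: 0.00434 / 0.015375 ≈ 0.2823

0.2823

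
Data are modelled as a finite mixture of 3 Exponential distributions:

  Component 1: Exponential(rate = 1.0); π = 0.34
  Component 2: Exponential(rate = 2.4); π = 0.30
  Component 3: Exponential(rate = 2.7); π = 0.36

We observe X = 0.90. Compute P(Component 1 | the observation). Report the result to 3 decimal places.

P(component k | x) = w_k·f_k(x) / marginal(x), where marginal(x) = Σ_j w_j·f_j(x).
Component likelihoods at x = 0.90:
  p_1 = 1.0·e^(−1.0·0.90) = 1.0·e^(−0.9000) = 0.40657
  p_2 = 2.4·e^(−2.4·0.90) = 2.4·e^(−2.1600) = 0.27678
  p_3 = 2.7·e^(−2.7·0.90) = 2.7·e^(−2.4300) = 0.237699
Multiply by the mixture weights:
  w_1·p_1 = 0.34 × 0.40657 = 0.138234
  w_2·p_2 = 0.30 × 0.27678 = 0.0830341
  w_3·p_3 = 0.36 × 0.237699 = 0.0855718
Evidence: 0.138234 + 0.0830341 + 0.0855718 = 0.30684
So the posterior for Component 1 is 0.138234 / 0.30684 ≈ 0.451.

0.451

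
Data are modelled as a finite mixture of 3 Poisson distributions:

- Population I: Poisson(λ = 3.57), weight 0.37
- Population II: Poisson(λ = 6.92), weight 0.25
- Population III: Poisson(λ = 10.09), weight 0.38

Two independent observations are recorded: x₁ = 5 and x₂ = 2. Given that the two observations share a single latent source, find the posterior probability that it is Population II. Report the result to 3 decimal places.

P(component k | x) = π_k·f_k(x) / marginal(x), where marginal(x) = Σ_j π_j·f_j(x).
Since both observations come from the same component, the likelihood for component k is f_k(x₁)·f_k(x₂).
  f_I = [0.136059] × [0.179422] = 0.024412
  f_II = [0.130627] × [0.0236518] = 0.00308955
  f_III = [0.0361612] × [0.00211213] = 7.63773e-05
Multiply by the mixture weights:
  π_I·f_I = 0.37 × 0.024412 = 0.00903245
  π_II·f_II = 0.25 × 0.00308955 = 0.000772388
  π_III·f_III = 0.38 × 7.63773e-05 = 2.90234e-05
Normaliser: 0.00903245 + 0.000772388 + 2.90234e-05 = 0.00983386
P(Population II | x₁, x₂) ≈ 0.079

0.079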